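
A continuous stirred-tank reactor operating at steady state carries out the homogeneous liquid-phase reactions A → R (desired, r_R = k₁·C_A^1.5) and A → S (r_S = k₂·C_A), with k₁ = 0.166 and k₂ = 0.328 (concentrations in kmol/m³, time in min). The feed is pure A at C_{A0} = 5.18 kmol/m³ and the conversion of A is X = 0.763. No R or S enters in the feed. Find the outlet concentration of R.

Exit C_A = C_{A0}(1−X) = 5.18×0.237 = 1.228 kmol/m³.
A CSTR operates uniformly at the exit composition, giving r_R = 0.2258 and r_S = 0.4027 (each k·C_A^n at C_A = 1.228).
Fraction of consumed A going to R: r_R/(r_R+r_S) = 0.3593.
C_R = 0.3593·C_{A0}·X = 0.3593×5.18×0.763 = 1.42 kmol/m³.

1.42 kmol/m³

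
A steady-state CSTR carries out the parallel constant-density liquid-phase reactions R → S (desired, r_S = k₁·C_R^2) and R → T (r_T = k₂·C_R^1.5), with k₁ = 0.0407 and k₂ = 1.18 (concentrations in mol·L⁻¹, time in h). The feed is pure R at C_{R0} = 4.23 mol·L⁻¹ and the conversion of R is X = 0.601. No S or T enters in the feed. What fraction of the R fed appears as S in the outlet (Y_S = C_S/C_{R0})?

Exit C_R = C_{R0}(1−X) = 4.23×0.399 = 1.688 mol·L⁻¹.
In a CSTR the entire volume is at exit conditions, so r_S = 0.0407×1.688^2 = 0.1159 and r_T = 1.18×1.688^1.5 = 2.587.
Fraction of consumed R going to S: r_S/(r_S+r_T) = 0.04289.
C_S = 0.04289·C_{R0}·X = 0.04289×4.23×0.601 = 0.109 mol·L⁻¹; Y_S = C_S/C_{R0} = 0.0258.

0.0258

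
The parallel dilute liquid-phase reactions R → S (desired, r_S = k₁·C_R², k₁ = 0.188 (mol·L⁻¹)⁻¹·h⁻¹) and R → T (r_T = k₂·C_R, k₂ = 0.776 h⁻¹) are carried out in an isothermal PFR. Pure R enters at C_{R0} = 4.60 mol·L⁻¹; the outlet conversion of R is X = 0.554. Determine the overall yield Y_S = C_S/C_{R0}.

0.244

C_R = C_{R0}(1−X) = 2.052 mol·L⁻¹.
Along a PFR/batch, dC_T/dC_R = −r_T/(r_S+r_T) = −k₂/(k₂+k₁·C_R).
Integrating from C_{R0} to C_R: C_T = (0.776/0.188)·ln[(0.776+0.188·4.60)/(0.776+0.188·2.05)] = 4.128·ln(1.641/1.162) = 1.425 mol·L⁻¹.
Then C_S = (C_{R0}−C_R) − C_T = 2.548 − 1.425 = 1.123 mol·L⁻¹.
Y_S = C_S/C_{R0} = 1.123/4.60 = 0.244.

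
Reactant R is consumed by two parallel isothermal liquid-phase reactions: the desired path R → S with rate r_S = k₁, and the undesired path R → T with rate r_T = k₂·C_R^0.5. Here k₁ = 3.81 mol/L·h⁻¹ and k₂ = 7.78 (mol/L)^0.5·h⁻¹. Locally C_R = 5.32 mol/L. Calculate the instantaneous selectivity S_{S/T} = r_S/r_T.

0.212

S_{S/T} = r_S/r_T = (k₁)/(k₂·C_R^0.5) = (k₁/k₂)·C_R^-0.5.
= (3.81) / (7.78×5.320^0.5) = 3.810/17.94 = 0.212.
The undesired path is higher order in R, so low C_R (CSTR or dilute feed) favours S.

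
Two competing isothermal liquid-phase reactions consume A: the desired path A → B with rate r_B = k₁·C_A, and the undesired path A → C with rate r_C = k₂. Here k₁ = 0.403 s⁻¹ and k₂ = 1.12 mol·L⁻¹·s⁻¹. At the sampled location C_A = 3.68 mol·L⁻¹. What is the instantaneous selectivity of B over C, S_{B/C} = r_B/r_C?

1.32

S_{B/C} = r_B/r_C = (k₁·C_A)/(k₂) = (k₁/k₂)·C_A.
= (0.403×3.680) / (1.12) = 1.483/1.120 = 1.32.
Since the desired path is higher order in A, keeping C_A high (PFR or concentrated feed) favours B.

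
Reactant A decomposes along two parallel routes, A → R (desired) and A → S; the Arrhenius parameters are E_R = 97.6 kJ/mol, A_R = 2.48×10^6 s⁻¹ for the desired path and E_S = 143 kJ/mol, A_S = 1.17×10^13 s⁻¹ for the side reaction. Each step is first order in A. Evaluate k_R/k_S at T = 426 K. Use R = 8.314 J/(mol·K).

0.0782

Since both paths have the same order in A, the concentration cancels and S_{R/S} = k_R/k_S = (A_R/A_S)·exp[(E_S−E_R)/(RT)].
(E_S−E_R)/(RT) = (143−97.6)×10³/(8.314×426) = 45400/3542 = 12.82.
k_R/k_S = (2.48×10^6/1.17×10^13)·exp(12.82) = 2.120×10^-7 × 3.690×10^5 = 0.0782.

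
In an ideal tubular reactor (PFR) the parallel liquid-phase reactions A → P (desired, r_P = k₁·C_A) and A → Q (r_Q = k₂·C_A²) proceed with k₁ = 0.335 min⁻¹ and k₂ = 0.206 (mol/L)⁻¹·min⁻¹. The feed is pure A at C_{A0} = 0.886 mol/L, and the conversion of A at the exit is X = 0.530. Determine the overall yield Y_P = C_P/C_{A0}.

C_A = C_{A0}(1−X) = 0.4164 mol/L.
Along a PFR/batch, dC_P/dC_A = −r_P/(r_P+r_Q) = −k₁/(k₁+k₂·C_A).
Integrating from C_{A0} to C_A: C_P = (0.335/0.206)·ln[(0.335+0.206·0.886)/(0.335+0.206·0.416)] = 1.626·ln(0.5175/0.4208) = 0.3365 mol/L.
Y_P = C_P/C_{A0} = 0.3365/0.886 = 0.380.

0.380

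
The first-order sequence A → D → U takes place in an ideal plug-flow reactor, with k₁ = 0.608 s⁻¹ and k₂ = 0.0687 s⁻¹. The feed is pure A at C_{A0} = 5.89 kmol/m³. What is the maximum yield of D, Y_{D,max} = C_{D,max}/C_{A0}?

0.757

At the optimum, C_{D,max}/C_{A0} = (k₁/k₂)^[k₂/(k₂−k₁)].
= (0.608/0.0687)^(0.0687/(0.0687−0.608)) = (8.850)^(-0.1274) = 0.7575.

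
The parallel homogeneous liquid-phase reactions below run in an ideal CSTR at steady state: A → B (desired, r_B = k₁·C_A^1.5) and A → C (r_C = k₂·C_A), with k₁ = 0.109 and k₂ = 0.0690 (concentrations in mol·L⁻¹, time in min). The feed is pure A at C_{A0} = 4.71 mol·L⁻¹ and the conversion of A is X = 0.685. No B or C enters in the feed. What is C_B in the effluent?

2.12 mol·L⁻¹

Exit C_A = C_{A0}(1−X) = 4.71×0.315 = 1.484 mol·L⁻¹.
Rates in a CSTR are evaluated at the outlet concentration: r_B = 0.109×1.484^1.5 = 0.1970, r_C = 0.0690×1.484 = 0.1024.
Fraction of consumed A going to B: r_B/(r_B+r_C) = 0.6580.
C_B = 0.6580·C_{A0}·X = 0.6580×4.71×0.685 = 2.12 mol·L⁻¹.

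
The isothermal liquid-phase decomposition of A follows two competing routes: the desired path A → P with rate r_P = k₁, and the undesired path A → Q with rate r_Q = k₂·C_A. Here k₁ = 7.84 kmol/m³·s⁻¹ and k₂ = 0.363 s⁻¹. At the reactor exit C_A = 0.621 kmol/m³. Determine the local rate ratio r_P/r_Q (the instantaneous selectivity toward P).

34.8

S_{P/Q} = r_P/r_Q = (k₁)/(k₂·C_A) = (k₁/k₂)·C_A⁻¹.
= (7.84) / (0.363×0.6210) = 7.840/0.2254 = 34.8.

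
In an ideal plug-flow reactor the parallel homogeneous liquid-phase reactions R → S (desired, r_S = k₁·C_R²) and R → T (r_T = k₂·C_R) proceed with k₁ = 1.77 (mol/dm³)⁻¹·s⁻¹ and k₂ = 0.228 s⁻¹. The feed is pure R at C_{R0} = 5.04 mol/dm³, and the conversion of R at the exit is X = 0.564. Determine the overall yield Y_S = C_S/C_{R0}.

0.544

C_R = C_{R0}(1−X) = 2.197 mol/dm³.
Along a PFR/batch, dC_T/dC_R = −r_T/(r_S+r_T) = −k₂/(k₂+k₁·C_R).
Integrating from C_{R0} to C_R: C_T = (0.228/1.77)·ln[(0.228+1.77·5.04)/(0.228+1.77·2.20)] = 0.1288·ln(9.149/4.117) = 0.1028 mol/dm³.
Then C_S = (C_{R0}−C_R) − C_T = 2.843 − 0.1028 = 2.740 mol/dm³.
Y_S = C_S/C_{R0} = 2.740/5.04 = 0.544.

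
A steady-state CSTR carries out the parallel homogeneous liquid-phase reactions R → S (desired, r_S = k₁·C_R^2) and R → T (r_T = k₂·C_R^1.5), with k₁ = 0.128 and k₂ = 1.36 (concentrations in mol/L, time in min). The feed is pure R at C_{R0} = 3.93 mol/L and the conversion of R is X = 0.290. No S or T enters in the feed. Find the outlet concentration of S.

0.155 mol/L

Exit C_R = C_{R0}(1−X) = 3.93×0.710 = 2.790 mol/L.
A CSTR operates uniformly at the exit composition, giving r_S = 0.9966 and r_T = 6.339 (each k·C_R^n at C_R = 2.790).
Fraction of consumed R going to S: r_S/(r_S+r_T) = 0.1359.
C_S = 0.1359·C_{R0}·X = 0.1359×3.93×0.290 = 0.155 mol/L.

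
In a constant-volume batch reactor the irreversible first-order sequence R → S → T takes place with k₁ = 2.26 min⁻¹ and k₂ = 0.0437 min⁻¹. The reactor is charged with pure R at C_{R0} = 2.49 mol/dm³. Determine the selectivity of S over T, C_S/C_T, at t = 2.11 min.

The intermediate concentration in a first-order A→B→C sequence is C_S = k₁C_{R0}(e^(−k₁t) − e^(−k₂t))/(k₂−k₁).
e^(−k₁t) = e^(−2.26×2.11) = e^(−4.769) = 0.008492; e^(−k₂t) = e^(−0.09221) = 0.9119.
C_S = 2.26×2.49/(0.0437−2.26) × (0.008492−0.9119) = (-2.539)×(-0.9034) = 2.294 mol/dm³.
C_R = C_{R0}e^(−k₁t) = 0.02115 mol/dm³, so C_T = C_{R0}−C_R−C_S = 0.1750 mol/dm³; C_S/C_T = 13.1.

13.1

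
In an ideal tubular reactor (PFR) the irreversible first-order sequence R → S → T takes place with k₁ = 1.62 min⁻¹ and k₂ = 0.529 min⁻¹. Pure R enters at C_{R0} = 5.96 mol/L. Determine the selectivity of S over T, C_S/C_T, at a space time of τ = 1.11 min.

For first-order series with pure R initially, C_S(τ) = k₁C_{R0}/(k₂−k₁)·(e^(−k₁τ) − e^(−k₂τ)).
e^(−k₁τ) = e^(−1.62×1.11) = e^(−1.798) = 0.1656; e^(−k₂τ) = e^(−0.5872) = 0.5559.
C_S = 1.62×5.96/(0.529−1.62) × (0.1656−0.5559) = (-8.850)×(-0.3903) = 3.454 mol/L.
C_R = C_{R0}e^(−k₁τ) = 0.9870 mol/L, so C_T = C_{R0}−C_R−C_S = 1.519 mol/L; C_S/C_T = 2.27.

2.27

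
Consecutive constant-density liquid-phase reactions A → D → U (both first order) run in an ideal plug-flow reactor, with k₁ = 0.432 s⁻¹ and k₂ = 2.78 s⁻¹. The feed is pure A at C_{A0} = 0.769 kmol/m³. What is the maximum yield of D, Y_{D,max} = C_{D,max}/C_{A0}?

0.110

For a first-order series the maximum intermediate yield is C_{D,max}/C_{A0} = (k₁/k₂)^[k₂/(k₂−k₁)].
= (0.432/2.78)^(2.78/(2.78−0.432)) = (0.1554)^(1.184) = 0.1103.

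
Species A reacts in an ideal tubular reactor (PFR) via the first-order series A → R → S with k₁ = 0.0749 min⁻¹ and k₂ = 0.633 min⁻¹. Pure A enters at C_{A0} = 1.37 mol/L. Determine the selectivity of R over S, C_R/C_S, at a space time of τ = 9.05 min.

The intermediate concentration in a first-order A→B→C sequence is C_R = k₁C_{A0}(e^(−k₁τ) − e^(−k₂τ))/(k₂−k₁).
e^(−k₁τ) = e^(−0.0749×9.05) = e^(−0.6778) = 0.5077; e^(−k₂τ) = e^(−5.729) = 0.003251.
C_R = 0.0749×1.37/(0.633−0.0749) × (0.5077−0.003251) = 0.1839×0.5045 = 0.09275 mol/L.
C_A = C_{A0}e^(−k₁τ) = 0.6956 mol/L, so C_S = C_{A0}−C_A−C_R = 0.5817 mol/L; C_R/C_S = 0.159.

0.159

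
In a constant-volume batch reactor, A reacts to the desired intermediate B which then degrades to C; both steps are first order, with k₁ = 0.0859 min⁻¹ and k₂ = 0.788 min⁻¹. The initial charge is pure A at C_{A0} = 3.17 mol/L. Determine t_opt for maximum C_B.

For first-order series the maximum of C_B occurs at t_opt = ln(k₂/k₁)/(k₂−k₁).
= ln(0.788/0.0859)/(0.788−0.0859) = ln(9.173)/0.7021 = 2.216/0.7021 = 3.16 min.

3.16 min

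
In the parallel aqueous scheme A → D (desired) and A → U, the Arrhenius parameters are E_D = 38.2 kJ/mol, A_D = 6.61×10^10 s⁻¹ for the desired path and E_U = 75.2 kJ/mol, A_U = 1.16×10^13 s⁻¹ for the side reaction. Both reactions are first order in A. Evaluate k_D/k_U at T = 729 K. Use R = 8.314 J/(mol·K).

2.55

With equal orders, S_{D/U} = k_D/k_U = (A_D/A_U)·exp[(E_U−E_D)/(RT)].
(E_U−E_D)/(RT) = (75.2−38.2)×10³/(8.314×729) = 37000/6061 = 6.105.
k_D/k_U = (6.61×10^10/1.16×10^13)·exp(6.105) = 0.005698 × 448.0 = 2.55.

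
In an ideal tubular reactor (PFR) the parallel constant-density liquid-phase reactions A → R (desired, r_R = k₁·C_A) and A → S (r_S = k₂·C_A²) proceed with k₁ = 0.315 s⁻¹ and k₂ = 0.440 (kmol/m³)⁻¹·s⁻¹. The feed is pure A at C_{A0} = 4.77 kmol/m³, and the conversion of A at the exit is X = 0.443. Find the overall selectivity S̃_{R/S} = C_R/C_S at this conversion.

C_A = C_{A0}(1−X) = 2.657 kmol/m³.
Along a PFR/batch, dC_R/dC_A = −r_R/(r_R+r_S) = −k₁/(k₁+k₂·C_A).
Integrating from C_{A0} to C_A: C_R = (0.315/0.440)·ln[(0.315+0.440·4.77)/(0.315+0.440·2.66)] = 0.7159·ln(2.414/1.484) = 0.3482 kmol/m³.
C_S = (C_{A0}−C_A)−C_R = 1.765 kmol/m³; S̃_{R/S} = 0.3482/1.765 = 0.197.

0.197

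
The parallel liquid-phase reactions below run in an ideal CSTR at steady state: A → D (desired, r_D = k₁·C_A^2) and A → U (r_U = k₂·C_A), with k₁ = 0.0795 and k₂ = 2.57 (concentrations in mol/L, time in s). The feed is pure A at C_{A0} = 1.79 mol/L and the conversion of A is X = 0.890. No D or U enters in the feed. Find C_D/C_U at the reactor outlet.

0.00609

Exit C_A = C_{A0}(1−X) = 1.79×0.110 = 0.1969 mol/L.
In a CSTR the entire volume is at exit conditions, so r_D = 0.0795×0.1969^2 = 0.003082 and r_U = 2.57×0.1969 = 0.5060.
Overall selectivity = C_D/C_U = r_Dτ/(r_Uτ) = r_D/r_U = 0.00609.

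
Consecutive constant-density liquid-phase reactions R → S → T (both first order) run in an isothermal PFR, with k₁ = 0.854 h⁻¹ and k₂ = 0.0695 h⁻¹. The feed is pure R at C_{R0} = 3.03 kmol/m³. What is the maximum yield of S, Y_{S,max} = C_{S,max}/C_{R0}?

Evaluating C_S at τ_opt = ln(k₂/k₁)/(k₂−k₁) gives C_{S,max}/C_{R0} = (k₁/k₂)^[k₂/(k₂−k₁)].
= (0.854/0.0695)^(0.0695/(0.0695−0.854)) = (12.29)^(-0.08859) = 0.8007.

0.801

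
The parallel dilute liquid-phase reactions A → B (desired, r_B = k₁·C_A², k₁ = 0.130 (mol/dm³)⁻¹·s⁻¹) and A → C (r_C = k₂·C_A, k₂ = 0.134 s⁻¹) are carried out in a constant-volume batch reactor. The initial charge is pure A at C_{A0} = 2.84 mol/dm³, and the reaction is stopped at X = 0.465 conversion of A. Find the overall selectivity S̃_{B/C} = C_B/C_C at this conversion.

C_A = C_{A0}(1−X) = 1.519 mol/dm³.
Along a PFR/batch, dC_C/dC_A = −r_C/(r_B+r_C) = −k₂/(k₂+k₁·C_A).
Integrating from C_{A0} to C_A: C_C = (0.134/0.130)·ln[(0.134+0.130·2.84)/(0.134+0.130·1.52)] = 1.031·ln(0.5032/0.3315) = 0.4301 mol/dm³.
Then C_B = (C_{A0}−C_A) − C_C = 1.321 − 0.4301 = 0.8905 mol/dm³.
S̃_{B/C} = C_B/C_C = 0.8905/0.4301 = 2.07.

2.07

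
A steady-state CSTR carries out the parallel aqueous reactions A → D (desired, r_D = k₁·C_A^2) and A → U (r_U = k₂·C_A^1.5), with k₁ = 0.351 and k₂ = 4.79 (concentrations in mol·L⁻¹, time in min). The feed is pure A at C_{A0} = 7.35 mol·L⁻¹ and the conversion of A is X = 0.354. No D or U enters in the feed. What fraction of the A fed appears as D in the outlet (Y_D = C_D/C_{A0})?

0.0487

Exit C_A = C_{A0}(1−X) = 7.35×0.646 = 4.748 mol·L⁻¹.
In a CSTR the entire volume is at exit conditions, so r_D = 0.351×4.748^2 = 7.913 and r_U = 4.79×4.748^1.5 = 49.56.
Fraction of consumed A going to D: r_D/(r_D+r_U) = 0.1377.
C_D = 0.1377·C_{A0}·X = 0.1377×7.35×0.354 = 0.358 mol·L⁻¹; Y_D = C_D/C_{A0} = 0.0487.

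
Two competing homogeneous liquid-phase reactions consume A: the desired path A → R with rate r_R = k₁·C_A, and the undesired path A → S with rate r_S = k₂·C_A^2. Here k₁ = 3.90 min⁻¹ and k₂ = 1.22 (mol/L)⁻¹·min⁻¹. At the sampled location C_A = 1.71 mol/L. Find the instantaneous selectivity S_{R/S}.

1.87

S_{R/S} = r_R/r_S = (k₁·C_A)/(k₂·C_A^2) = (k₁/k₂)·C_A⁻¹.
= (3.90×1.710) / (1.22×1.710^2) = 6.669/3.567 = 1.87.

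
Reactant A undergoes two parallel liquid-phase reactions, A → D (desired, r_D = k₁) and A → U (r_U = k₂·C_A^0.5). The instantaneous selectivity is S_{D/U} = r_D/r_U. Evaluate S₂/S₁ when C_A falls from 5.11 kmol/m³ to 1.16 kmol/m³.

2.10

S_{D/U} = (k₁/k₂)·C_A^-0.5, so S₂/S₁ = (C_{A,2}/C_{A,1})^-0.5.
= (1.16/5.11)^(-0.5) = (0.2270)^(-0.5) = 2.10.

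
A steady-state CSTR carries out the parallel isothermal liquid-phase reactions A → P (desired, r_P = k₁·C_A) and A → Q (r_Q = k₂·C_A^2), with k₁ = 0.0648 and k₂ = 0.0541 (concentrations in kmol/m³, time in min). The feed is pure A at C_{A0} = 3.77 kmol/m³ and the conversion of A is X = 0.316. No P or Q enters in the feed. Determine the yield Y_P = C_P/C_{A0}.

Exit C_A = C_{A0}(1−X) = 3.77×0.684 = 2.579 kmol/m³.
Rates in a CSTR are evaluated at the outlet concentration: r_P = 0.0648×2.579 = 0.1671, r_Q = 0.0541×2.579^2 = 0.3597.
Fraction of consumed A going to P: r_P/(r_P+r_Q) = 0.3172.
C_P = 0.3172·C_{A0}·X = 0.3172×3.77×0.316 = 0.378 kmol/m³; Y_P = C_P/C_{A0} = 0.100.

0.100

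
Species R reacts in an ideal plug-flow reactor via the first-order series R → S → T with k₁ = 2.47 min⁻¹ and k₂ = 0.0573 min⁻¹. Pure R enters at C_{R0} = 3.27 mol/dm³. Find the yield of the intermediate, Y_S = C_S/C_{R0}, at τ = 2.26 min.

The intermediate concentration in a first-order A→B→C sequence is C_S = k₁C_{R0}(e^(−k₁τ) − e^(−k₂τ))/(k₂−k₁).
e^(−k₁τ) = e^(−2.47×2.26) = e^(−5.582) = 0.003764; e^(−k₂τ) = e^(−0.1295) = 0.8785.
C_S = 2.47×3.27/(0.0573−2.47) × (0.003764−0.8785) = (-3.348)×(-0.8748) = 2.928 mol/dm³.
Y_S = C_S/C_{R0} = 2.928/3.27 = 0.896.

0.896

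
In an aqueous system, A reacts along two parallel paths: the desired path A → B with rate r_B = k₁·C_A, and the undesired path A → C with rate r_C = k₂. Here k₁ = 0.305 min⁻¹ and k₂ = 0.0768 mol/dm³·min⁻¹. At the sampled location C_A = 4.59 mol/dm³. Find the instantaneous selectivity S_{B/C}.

18.2

S_{B/C} = r_B/r_C = (k₁·C_A)/(k₂) = (k₁/k₂)·C_A.
= (0.305×4.590) / (0.0768) = 1.400/0.07680 = 18.2.
Since the desired path is higher order in A, keeping C_A high (PFR or concentrated feed) favours B.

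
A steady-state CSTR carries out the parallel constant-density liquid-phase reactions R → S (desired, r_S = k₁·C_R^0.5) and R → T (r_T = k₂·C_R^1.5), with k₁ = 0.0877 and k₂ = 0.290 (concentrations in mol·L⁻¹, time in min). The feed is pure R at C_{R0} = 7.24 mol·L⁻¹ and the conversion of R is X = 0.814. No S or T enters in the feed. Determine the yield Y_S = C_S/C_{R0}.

Exit C_R = C_{R0}(1−X) = 7.24×0.186 = 1.347 mol·L⁻¹.
A CSTR operates uniformly at the exit composition, giving r_S = 0.1018 and r_T = 0.4532 (each k·C_R^n at C_R = 1.347).
Fraction of consumed R going to S: r_S/(r_S+r_T) = 0.1834.
C_S = 0.1834·C_{R0}·X = 0.1834×7.24×0.814 = 1.08 mol·L⁻¹; Y_S = C_S/C_{R0} = 0.149.

0.149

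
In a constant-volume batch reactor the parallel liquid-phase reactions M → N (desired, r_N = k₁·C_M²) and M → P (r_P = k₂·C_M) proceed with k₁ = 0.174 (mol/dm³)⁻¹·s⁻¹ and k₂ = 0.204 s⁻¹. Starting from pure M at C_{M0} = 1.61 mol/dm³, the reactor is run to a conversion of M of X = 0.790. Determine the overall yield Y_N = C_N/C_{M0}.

C_M = C_{M0}(1−X) = 0.3381 mol/dm³.
Along a PFR/batch, dC_P/dC_M = −r_P/(r_N+r_P) = −k₂/(k₂+k₁·C_M).
Integrating from C_{M0} to C_M: C_P = (0.204/0.174)·ln[(0.204+0.174·1.61)/(0.204+0.174·0.338)] = 1.172·ln(0.4841/0.2628) = 0.7162 mol/dm³.
Then C_N = (C_{M0}−C_M) − C_P = 1.272 − 0.7162 = 0.5557 mol/dm³.
Y_N = C_N/C_{M0} = 0.5557/1.61 = 0.345.

0.345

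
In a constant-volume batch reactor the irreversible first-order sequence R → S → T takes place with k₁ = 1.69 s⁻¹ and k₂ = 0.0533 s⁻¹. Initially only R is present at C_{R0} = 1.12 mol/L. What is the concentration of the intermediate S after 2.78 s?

0.987 mol/L

Solving the coupled first-order balances gives C_S(t) = [k₁/(k₂−k₁)]·C_{R0}·(e^(−k₁t) − e^(−k₂t)).
e^(−k₁t) = e^(−1.69×2.78) = e^(−4.698) = 0.009112; e^(−k₂t) = e^(−0.1482) = 0.8623.
C_S = 1.69×1.12/(0.0533−1.69) × (0.009112−0.8623) = (-1.156)×(-0.8532) = 0.9867 mol/L.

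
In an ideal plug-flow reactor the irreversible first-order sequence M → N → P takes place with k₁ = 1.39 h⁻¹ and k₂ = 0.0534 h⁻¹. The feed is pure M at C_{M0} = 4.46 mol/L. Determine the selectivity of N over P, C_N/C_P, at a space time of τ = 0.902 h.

34.1

The intermediate concentration in a first-order A→B→C sequence is C_N = k₁C_{M0}(e^(−k₁τ) − e^(−k₂τ))/(k₂−k₁).
e^(−k₁τ) = e^(−1.39×0.902) = e^(−1.254) = 0.2854; e^(−k₂τ) = e^(−0.04817) = 0.9530.
C_N = 1.39×4.46/(0.0534−1.39) × (0.2854−0.9530) = (-4.638)×(-0.6676) = 3.096 mol/L.
C_M = C_{M0}e^(−k₁τ) = 1.273 mol/L, so C_P = C_{M0}−C_M−C_N = 0.09078 mol/L; C_N/C_P = 34.1.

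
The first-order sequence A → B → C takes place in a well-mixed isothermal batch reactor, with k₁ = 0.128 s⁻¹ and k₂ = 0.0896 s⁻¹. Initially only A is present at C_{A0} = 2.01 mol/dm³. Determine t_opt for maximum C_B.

Setting dC_B/dt = 0 gives t_opt = ln(k₂/k₁)/(k₂−k₁).
= ln(0.0896/0.128)/(0.0896−0.128) = ln(0.7000)/-0.03840 = -0.3567/-0.03840 = 9.29 s.

9.29 s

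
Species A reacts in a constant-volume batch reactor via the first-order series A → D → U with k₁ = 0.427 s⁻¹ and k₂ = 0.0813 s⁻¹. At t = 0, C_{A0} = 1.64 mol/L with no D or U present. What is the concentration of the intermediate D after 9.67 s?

For first-order series with pure A initially, C_D(t) = k₁C_{A0}/(k₂−k₁)·(e^(−k₁t) − e^(−k₂t)).
e^(−k₁t) = e^(−0.427×9.67) = e^(−4.129) = 0.01610; e^(−k₂t) = e^(−0.7862) = 0.4556.
C_D = 0.427×1.64/(0.0813−0.427) × (0.01610−0.4556) = (-2.026)×(-0.4395) = 0.8903 mol/L.

0.890 mol/L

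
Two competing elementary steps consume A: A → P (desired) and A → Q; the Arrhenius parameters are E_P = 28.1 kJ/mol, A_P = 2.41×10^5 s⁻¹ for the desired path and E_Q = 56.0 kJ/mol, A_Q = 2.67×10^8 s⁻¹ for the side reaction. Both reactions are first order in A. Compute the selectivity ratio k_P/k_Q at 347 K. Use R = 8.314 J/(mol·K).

14.3

Since both paths have the same order in A, the concentration cancels and S_{P/Q} = k_P/k_Q = (A_P/A_Q)·exp[(E_Q−E_P)/(RT)].
(E_Q−E_P)/(RT) = (56.0−28.1)×10³/(8.314×347) = 27900/2885 = 9.671.
k_P/k_Q = (2.41×10^5/2.67×10^8)·exp(9.671) = 9.026×10^-4 × 15849 = 14.3.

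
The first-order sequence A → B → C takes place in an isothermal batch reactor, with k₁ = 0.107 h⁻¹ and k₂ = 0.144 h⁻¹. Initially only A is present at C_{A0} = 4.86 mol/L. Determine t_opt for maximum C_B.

For first-order series the maximum of C_B occurs at t_opt = ln(k₂/k₁)/(k₂−k₁).
= ln(0.144/0.107)/(0.144−0.107) = ln(1.346)/0.03700 = 0.2970/0.03700 = 8.03 h.

8.03 h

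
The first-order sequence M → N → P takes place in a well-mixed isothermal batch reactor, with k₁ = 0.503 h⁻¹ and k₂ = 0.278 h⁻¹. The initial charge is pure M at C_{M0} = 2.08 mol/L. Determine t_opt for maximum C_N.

The intermediate peaks when r₁ = r₂, i.e. k₁e^(−k₁t) = k₂e^(−k₂t), giving t_opt = ln(k₂/k₁)/(k₂−k₁).
= ln(0.278/0.503)/(0.278−0.503) = ln(0.5527)/-0.2250 = -0.5930/-0.2250 = 2.64 h.

2.64 h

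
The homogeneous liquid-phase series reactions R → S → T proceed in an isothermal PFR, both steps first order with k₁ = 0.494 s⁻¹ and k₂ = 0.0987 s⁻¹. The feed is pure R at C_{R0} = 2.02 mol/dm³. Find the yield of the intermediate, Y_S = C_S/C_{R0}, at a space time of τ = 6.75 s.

For first-order series with pure R initially, C_S(τ) = k₁C_{R0}/(k₂−k₁)·(e^(−k₁τ) − e^(−k₂τ)).
e^(−k₁τ) = e^(−0.494×6.75) = e^(−3.334) = 0.03563; e^(−k₂τ) = e^(−0.6662) = 0.5136.
C_S = 0.494×2.02/(0.0987−0.494) × (0.03563−0.5136) = (-2.524)×(-0.4780) = 1.207 mol/dm³.
Y_S = C_S/C_{R0} = 1.207/2.02 = 0.597.

0.597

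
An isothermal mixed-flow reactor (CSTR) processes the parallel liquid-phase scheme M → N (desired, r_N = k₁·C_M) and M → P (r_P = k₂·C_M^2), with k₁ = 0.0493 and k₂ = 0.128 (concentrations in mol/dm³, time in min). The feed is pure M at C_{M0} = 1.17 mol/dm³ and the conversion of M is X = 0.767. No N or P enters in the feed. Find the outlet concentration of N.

0.525 mol/dm³

Exit C_M = C_{M0}(1−X) = 1.17×0.233 = 0.2726 mol/dm³.
In a CSTR the entire volume is at exit conditions, so r_N = 0.0493×0.2726 = 0.01344 and r_P = 0.128×0.2726^2 = 0.009512.
Fraction of consumed M going to N: r_N/(r_N+r_P) = 0.5856.
C_N = 0.5856·C_{M0}·X = 0.5856×1.17×0.767 = 0.525 mol/dm³.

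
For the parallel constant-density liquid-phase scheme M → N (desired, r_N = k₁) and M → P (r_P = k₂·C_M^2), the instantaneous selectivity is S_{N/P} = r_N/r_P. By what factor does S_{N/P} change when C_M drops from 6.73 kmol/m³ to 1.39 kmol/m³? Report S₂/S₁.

23.4

S_{N/P} = (k₁/k₂)·C_M^-2, so S₂/S₁ = (C_{M,2}/C_{M,1})^-2.
= (1.39/6.73)^(-2) = (0.2065)^(-2) = 23.4.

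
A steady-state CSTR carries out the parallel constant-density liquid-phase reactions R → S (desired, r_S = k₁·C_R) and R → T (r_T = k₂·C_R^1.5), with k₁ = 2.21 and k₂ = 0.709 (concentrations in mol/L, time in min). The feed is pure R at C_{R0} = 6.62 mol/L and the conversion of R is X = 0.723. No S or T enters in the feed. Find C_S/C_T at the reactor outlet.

Exit C_R = C_{R0}(1−X) = 6.62×0.277 = 1.834 mol/L.
A CSTR operates uniformly at the exit composition, giving r_S = 4.053 and r_T = 1.761 (each k·C_R^n at C_R = 1.834).
Overall selectivity = C_S/C_T = r_Sτ/(r_Tτ) = r_S/r_T = 2.30.

2.30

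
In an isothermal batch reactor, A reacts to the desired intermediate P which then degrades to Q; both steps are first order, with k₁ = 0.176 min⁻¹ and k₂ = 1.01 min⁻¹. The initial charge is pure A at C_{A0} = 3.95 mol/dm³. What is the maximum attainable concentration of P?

Evaluating C_P at t_opt = ln(k₂/k₁)/(k₂−k₁) gives C_{P,max}/C_{A0} = (k₁/k₂)^[k₂/(k₂−k₁)].
= (0.176/1.01)^(1.01/(1.01−0.176)) = (0.1743)^(1.211) = 0.1205.
C_{P,max} = 0.1205×3.95 = 0.476 mol/dm³.

0.476 mol/dm³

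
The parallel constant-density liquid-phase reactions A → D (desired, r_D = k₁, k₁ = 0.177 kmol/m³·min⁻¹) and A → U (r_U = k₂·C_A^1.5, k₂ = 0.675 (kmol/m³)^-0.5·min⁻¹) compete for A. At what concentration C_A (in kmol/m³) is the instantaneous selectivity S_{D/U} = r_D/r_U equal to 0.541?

0.617 kmol/m³

S_{D/U} = (k₁/k₂)·C_A^-1.5 ⇒ C_A = (S·k₂/k₁)^(1/(-1.5)).
= (0.541×0.675/0.177)^(-0.6667) = (2.063)^(-0.6667) = 0.617 kmol/m³.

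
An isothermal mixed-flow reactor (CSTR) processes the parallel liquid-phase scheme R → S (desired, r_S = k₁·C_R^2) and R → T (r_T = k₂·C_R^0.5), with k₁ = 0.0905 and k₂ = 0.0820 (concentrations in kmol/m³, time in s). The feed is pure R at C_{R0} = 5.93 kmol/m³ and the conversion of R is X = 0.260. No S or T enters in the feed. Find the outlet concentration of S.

Exit C_R = C_{R0}(1−X) = 5.93×0.740 = 4.388 kmol/m³.
Rates in a CSTR are evaluated at the outlet concentration: r_S = 0.0905×4.388^2 = 1.743, r_T = 0.0820×4.388^0.5 = 0.1718.
Fraction of consumed R going to S: r_S/(r_S+r_T) = 0.9103.
C_S = 0.9103·C_{R0}·X = 0.9103×5.93×0.260 = 1.40 kmol/m³.

1.40 kmol/m³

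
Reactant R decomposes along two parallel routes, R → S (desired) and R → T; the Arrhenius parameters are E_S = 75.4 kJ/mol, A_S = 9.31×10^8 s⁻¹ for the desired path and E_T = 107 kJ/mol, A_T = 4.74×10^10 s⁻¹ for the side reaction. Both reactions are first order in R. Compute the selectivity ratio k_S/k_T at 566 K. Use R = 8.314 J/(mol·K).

16.2

Since both paths have the same order in R, the concentration cancels and S_{S/T} = k_S/k_T = (A_S/A_T)·exp[(E_T−E_S)/(RT)].
(E_T−E_S)/(RT) = (107−75.4)×10³/(8.314×566) = 31600/4706 = 6.715.
k_S/k_T = (9.31×10^8/4.74×10^10)·exp(6.715) = 0.01964 × 824.9 = 16.2.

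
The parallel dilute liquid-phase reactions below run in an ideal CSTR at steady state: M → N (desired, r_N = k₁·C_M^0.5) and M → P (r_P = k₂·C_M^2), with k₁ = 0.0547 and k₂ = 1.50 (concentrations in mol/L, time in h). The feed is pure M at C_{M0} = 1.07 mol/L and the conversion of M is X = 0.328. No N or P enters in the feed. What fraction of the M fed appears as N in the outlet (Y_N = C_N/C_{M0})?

0.0185

Exit C_M = C_{M0}(1−X) = 1.07×0.672 = 0.7190 mol/L.
A CSTR operates uniformly at the exit composition, giving r_N = 0.04638 and r_P = 0.7755 (each k·C_M^n at C_M = 0.7190).
Fraction of consumed M going to N: r_N/(r_N+r_P) = 0.05643.
C_N = 0.05643·C_{M0}·X = 0.05643×1.07×0.328 = 0.0198 mol/L; Y_N = C_N/C_{M0} = 0.0185.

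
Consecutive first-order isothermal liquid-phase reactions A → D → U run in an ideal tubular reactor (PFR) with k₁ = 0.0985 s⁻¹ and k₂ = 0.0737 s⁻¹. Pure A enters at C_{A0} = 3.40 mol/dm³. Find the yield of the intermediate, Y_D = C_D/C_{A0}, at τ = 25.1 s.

For first-order series with pure A initially, C_D(τ) = k₁C_{A0}/(k₂−k₁)·(e^(−k₁τ) − e^(−k₂τ)).
e^(−k₁τ) = e^(−0.0985×25.1) = e^(−2.472) = 0.08439; e^(−k₂τ) = e^(−1.850) = 0.1573.
C_D = 0.0985×3.40/(0.0737−0.0985) × (0.08439−0.1573) = (-13.50)×(-0.07287) = 0.9841 mol/dm³.
Y_D = C_D/C_{A0} = 0.9841/3.40 = 0.289.

0.289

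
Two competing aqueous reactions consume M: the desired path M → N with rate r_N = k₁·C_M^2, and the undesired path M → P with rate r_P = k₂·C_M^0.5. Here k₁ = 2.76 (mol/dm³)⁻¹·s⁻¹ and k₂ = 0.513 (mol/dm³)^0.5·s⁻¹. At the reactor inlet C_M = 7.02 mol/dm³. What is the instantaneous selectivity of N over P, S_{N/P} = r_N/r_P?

S_{N/P} = r_N/r_P = (k₁·C_M^2)/(k₂·C_M^0.5) = (k₁/k₂)·C_M^1.5.
= (2.76×7.020^2) / (0.513×7.020^0.5) = 136.0/1.359 = 100.

100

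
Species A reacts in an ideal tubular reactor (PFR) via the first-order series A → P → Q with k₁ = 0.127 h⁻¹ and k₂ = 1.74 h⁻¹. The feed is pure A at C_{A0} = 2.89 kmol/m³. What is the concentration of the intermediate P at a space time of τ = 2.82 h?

For first-order series with pure A initially, C_P(τ) = k₁C_{A0}/(k₂−k₁)·(e^(−k₁τ) − e^(−k₂τ)).
e^(−k₁τ) = e^(−0.127×2.82) = e^(−0.3581) = 0.6990; e^(−k₂τ) = e^(−4.907) = 0.007396.
C_P = 0.127×2.89/(1.74−0.127) × (0.6990−0.007396) = 0.2275×0.6916 = 0.1574 kmol/m³.

0.157 kmol/m³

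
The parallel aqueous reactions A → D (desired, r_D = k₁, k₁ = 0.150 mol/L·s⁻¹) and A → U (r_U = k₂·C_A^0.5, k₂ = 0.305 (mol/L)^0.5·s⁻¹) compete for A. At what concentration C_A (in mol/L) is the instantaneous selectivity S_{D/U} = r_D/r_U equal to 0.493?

S_{D/U} = (k₁/k₂)·C_A^-0.5 ⇒ C_A = (S·k₂/k₁)^(-2).
= (0.493×0.305/0.150)^(-2) = (1.002)^(-2) = 0.995 mol/L.

0.995 mol/L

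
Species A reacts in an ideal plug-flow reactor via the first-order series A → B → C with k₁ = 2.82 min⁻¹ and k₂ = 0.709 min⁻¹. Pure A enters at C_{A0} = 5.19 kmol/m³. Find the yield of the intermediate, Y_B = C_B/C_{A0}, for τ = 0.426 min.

0.586

Solving the coupled first-order balances gives C_B(τ) = [k₁/(k₂−k₁)]·C_{A0}·(e^(−k₁τ) − e^(−k₂τ)).
e^(−k₁τ) = e^(−2.82×0.426) = e^(−1.201) = 0.3008; e^(−k₂τ) = e^(−0.3020) = 0.7393.
C_B = 2.82×5.19/(0.709−2.82) × (0.3008−0.7393) = (-6.933)×(-0.4385) = 3.040 kmol/m³.
Y_B = C_B/C_{A0} = 3.040/5.19 = 0.586.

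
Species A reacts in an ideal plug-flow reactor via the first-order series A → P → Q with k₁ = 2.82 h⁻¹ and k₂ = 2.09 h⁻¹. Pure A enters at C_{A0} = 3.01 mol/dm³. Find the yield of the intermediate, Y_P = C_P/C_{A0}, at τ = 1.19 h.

0.186

Solving the coupled first-order balances gives C_P(τ) = [k₁/(k₂−k₁)]·C_{A0}·(e^(−k₁τ) − e^(−k₂τ)).
e^(−k₁τ) = e^(−2.82×1.19) = e^(−3.356) = 0.03488; e^(−k₂τ) = e^(−2.487) = 0.08315.
C_P = 2.82×3.01/(2.09−2.82) × (0.03488−0.08315) = (-11.63)×(-0.04827) = 0.5613 mol/dm³.
Y_P = C_P/C_{A0} = 0.5613/3.01 = 0.186.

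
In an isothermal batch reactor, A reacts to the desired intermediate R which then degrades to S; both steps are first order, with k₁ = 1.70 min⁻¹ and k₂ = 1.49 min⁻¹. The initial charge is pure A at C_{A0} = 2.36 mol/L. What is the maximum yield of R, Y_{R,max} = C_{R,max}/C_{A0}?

Evaluating C_R at t_opt = ln(k₂/k₁)/(k₂−k₁) gives C_{R,max}/C_{A0} = (k₁/k₂)^[k₂/(k₂−k₁)].
= (1.70/1.49)^(1.49/(1.49−1.70)) = (1.141)^(-7.095) = 0.3924.

0.392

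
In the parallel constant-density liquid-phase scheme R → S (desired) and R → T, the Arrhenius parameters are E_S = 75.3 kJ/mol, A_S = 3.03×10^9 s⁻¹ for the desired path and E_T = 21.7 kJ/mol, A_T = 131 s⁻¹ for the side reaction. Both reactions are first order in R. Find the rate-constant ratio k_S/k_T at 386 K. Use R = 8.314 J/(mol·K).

1.29

Since both paths have the same order in R, the concentration cancels and S_{S/T} = k_S/k_T = (A_S/A_T)·exp[(E_T−E_S)/(RT)].
(E_T−E_S)/(RT) = (21.7−75.3)×10³/(8.314×386) = -53600/3209 = -16.70.
k_S/k_T = (3.03×10^9/131)·exp(-16.70) = 2.313×10^7 × 5.577×10^-8 = 1.29.
Since E_S > E_T, raising the temperature improves selectivity toward S.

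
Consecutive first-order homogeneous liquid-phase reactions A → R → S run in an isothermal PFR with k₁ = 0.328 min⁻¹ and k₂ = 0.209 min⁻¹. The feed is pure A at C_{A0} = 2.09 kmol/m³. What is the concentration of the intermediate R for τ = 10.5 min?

0.458 kmol/m³

Solving the coupled first-order balances gives C_R(τ) = [k₁/(k₂−k₁)]·C_{A0}·(e^(−k₁τ) − e^(−k₂τ)).
e^(−k₁τ) = e^(−0.328×10.5) = e^(−3.444) = 0.03194; e^(−k₂τ) = e^(−2.195) = 0.1114.
C_R = 0.328×2.09/(0.209−0.328) × (0.03194−0.1114) = (-5.761)×(-0.07948) = 0.4578 kmol/m³.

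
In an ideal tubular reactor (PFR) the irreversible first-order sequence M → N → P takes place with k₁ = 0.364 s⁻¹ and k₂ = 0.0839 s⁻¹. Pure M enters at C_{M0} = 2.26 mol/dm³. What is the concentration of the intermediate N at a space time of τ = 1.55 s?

0.908 mol/dm³

Solving the coupled first-order balances gives C_N(τ) = [k₁/(k₂−k₁)]·C_{M0}·(e^(−k₁τ) − e^(−k₂τ)).
e^(−k₁τ) = e^(−0.364×1.55) = e^(−0.5642) = 0.5688; e^(−k₂τ) = e^(−0.1300) = 0.8781.
C_N = 0.364×2.26/(0.0839−0.364) × (0.5688−0.8781) = (-2.937)×(-0.3092) = 0.9082 mol/dm³.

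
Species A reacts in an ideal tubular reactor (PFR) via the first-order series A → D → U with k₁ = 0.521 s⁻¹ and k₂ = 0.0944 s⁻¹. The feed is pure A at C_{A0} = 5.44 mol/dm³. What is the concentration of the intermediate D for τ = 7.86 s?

Solving the coupled first-order balances gives C_D(τ) = [k₁/(k₂−k₁)]·C_{A0}·(e^(−k₁τ) − e^(−k₂τ)).
e^(−k₁τ) = e^(−0.521×7.86) = e^(−4.095) = 0.01665; e^(−k₂τ) = e^(−0.7420) = 0.4762.
C_D = 0.521×5.44/(0.0944−0.521) × (0.01665−0.4762) = (-6.644)×(-0.4595) = 3.053 mol/dm³.

3.05 mol/dm³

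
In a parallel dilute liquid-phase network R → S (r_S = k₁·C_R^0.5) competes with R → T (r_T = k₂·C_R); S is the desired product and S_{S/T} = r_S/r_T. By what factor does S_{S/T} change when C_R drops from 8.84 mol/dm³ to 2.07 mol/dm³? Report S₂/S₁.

2.07

S_{S/T} = (k₁/k₂)·C_R^-0.5, so S₂/S₁ = (C_{R,2}/C_{R,1})^-0.5.
= (2.07/8.84)^(-0.5) = (0.2342)^(-0.5) = 2.07.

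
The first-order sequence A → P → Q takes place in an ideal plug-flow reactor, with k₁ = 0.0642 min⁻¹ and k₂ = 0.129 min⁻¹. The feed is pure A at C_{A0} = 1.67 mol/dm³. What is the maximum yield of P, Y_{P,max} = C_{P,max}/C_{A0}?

0.249

Evaluating C_P at τ_opt = ln(k₂/k₁)/(k₂−k₁) gives C_{P,max}/C_{A0} = (k₁/k₂)^[k₂/(k₂−k₁)].
= (0.0642/0.129)^(0.129/(0.129−0.0642)) = (0.4977)^(1.991) = 0.2493.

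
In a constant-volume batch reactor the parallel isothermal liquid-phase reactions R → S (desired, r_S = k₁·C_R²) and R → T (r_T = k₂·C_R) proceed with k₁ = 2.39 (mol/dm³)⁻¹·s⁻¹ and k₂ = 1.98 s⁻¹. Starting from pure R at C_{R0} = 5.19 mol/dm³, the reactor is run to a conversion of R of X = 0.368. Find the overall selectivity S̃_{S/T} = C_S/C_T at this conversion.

5.04

C_R = C_{R0}(1−X) = 3.280 mol/dm³.
Along a PFR/batch, dC_T/dC_R = −r_T/(r_S+r_T) = −k₂/(k₂+k₁·C_R).
Integrating from C_{R0} to C_R: C_T = (1.98/2.39)·ln[(1.98+2.39·5.19)/(1.98+2.39·3.28)] = 0.8285·ln(14.38/9.819) = 0.3163 mol/dm³.
Then C_S = (C_{R0}−C_R) − C_T = 1.910 − 0.3163 = 1.594 mol/dm³.
S̃_{S/T} = C_S/C_T = 1.594/0.3163 = 5.04.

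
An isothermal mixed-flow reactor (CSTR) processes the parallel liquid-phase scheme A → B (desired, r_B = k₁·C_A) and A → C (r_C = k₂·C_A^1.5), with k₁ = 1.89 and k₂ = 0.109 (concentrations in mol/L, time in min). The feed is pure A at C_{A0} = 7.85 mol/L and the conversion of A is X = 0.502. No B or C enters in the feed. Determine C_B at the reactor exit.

3.54 mol/L

Exit C_A = C_{A0}(1−X) = 7.85×0.498 = 3.909 mol/L.
In a CSTR the entire volume is at exit conditions, so r_B = 1.89×3.909 = 7.389 and r_C = 0.109×3.909^1.5 = 0.8425.
Fraction of consumed A going to B: r_B/(r_B+r_C) = 0.8976.
C_B = 0.8976·C_{A0}·X = 0.8976×7.85×0.502 = 3.54 mol/L.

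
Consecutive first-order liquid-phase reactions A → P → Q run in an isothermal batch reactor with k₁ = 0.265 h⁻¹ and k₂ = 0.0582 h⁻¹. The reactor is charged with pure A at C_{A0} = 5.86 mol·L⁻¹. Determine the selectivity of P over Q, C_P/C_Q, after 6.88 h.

3.49

The intermediate concentration in a first-order A→B→C sequence is C_P = k₁C_{A0}(e^(−k₁t) − e^(−k₂t))/(k₂−k₁).
e^(−k₁t) = e^(−0.265×6.88) = e^(−1.823) = 0.1615; e^(−k₂t) = e^(−0.4004) = 0.6700.
C_P = 0.265×5.86/(0.0582−0.265) × (0.1615−0.6700) = (-7.509)×(-0.5085) = 3.819 mol·L⁻¹.
C_A = C_{A0}e^(−k₁t) = 0.9464 mol·L⁻¹, so C_Q = C_{A0}−C_A−C_P = 1.095 mol·L⁻¹; C_P/C_Q = 3.49.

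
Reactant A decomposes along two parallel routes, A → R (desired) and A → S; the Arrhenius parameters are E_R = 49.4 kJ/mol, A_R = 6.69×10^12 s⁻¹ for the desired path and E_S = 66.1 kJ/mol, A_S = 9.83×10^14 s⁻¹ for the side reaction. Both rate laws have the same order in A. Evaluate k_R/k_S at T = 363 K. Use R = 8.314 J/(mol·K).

1.72

k_R/k_S = (A_R/A_S)·exp[−(E_R−E_S)/(RT)] = (A_R/A_S)·exp[(E_S−E_R)/(RT)].
(E_S−E_R)/(RT) = (66.1−49.4)×10³/(8.314×363) = 16700/3018 = 5.533.
k_R/k_S = (6.69×10^12/9.83×10^14)·exp(5.533) = 0.006806 × 253.0 = 1.72.
Since E_R < E_S, lowering the temperature improves selectivity toward R.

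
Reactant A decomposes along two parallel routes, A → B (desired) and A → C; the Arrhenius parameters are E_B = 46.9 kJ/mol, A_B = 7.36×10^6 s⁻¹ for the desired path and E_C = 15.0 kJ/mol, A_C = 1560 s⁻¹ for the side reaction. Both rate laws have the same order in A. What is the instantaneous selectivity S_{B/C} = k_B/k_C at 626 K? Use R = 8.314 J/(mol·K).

Since both paths have the same order in A, the concentration cancels and S_{B/C} = k_B/k_C = (A_B/A_C)·exp[(E_C−E_B)/(RT)].
(E_C−E_B)/(RT) = (15.0−46.9)×10³/(8.314×626) = -31900/5205 = -6.129.
k_B/k_C = (7.36×10^6/1560)·exp(-6.129) = 4718 × 0.002178 = 10.3.

10.3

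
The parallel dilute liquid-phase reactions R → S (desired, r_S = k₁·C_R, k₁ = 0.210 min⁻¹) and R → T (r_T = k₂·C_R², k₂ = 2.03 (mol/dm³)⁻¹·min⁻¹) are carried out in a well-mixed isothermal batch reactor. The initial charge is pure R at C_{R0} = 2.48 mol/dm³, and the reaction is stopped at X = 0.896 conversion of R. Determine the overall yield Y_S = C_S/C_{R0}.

C_R = C_{R0}(1−X) = 0.2579 mol/dm³.
Along a PFR/batch, dC_S/dC_R = −r_S/(r_S+r_T) = −k₁/(k₁+k₂·C_R).
Integrating from C_{R0} to C_R: C_S = (0.210/2.03)·ln[(0.210+2.03·2.48)/(0.210+2.03·0.258)] = 0.1034·ln(5.244/0.7336) = 0.2035 mol/dm³.
Y_S = C_S/C_{R0} = 0.2035/2.48 = 0.0820.

0.0820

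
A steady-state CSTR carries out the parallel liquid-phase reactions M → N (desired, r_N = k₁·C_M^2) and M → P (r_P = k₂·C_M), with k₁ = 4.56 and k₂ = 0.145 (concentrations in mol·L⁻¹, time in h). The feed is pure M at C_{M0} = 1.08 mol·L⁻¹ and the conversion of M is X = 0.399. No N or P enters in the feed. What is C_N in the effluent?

0.411 mol·L⁻¹

Exit C_M = C_{M0}(1−X) = 1.08×0.601 = 0.6491 mol·L⁻¹.
Rates in a CSTR are evaluated at the outlet concentration: r_N = 4.56×0.6491^2 = 1.921, r_P = 0.145×0.6491 = 0.09412.
Fraction of consumed M going to N: r_N/(r_N+r_P) = 0.9533.
C_N = 0.9533·C_{M0}·X = 0.9533×1.08×0.399 = 0.411 mol·L⁻¹.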